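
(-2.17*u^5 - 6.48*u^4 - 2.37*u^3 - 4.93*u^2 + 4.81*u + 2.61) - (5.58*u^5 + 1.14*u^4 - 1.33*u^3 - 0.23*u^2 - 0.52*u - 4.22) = -7.75*u^5 - 7.62*u^4 - 1.04*u^3 - 4.7*u^2 + 5.33*u + 6.83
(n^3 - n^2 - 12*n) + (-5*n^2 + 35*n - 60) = n^3 - 6*n^2 + 23*n - 60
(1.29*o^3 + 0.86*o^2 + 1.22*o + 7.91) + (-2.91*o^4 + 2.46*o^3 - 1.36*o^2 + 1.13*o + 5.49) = -2.91*o^4 + 3.75*o^3 - 0.5*o^2 + 2.35*o + 13.4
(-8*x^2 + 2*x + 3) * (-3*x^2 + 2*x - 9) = 24*x^4 - 22*x^3 + 67*x^2 - 12*x - 27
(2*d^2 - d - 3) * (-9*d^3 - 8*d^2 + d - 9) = -18*d^5 - 7*d^4 + 37*d^3 + 5*d^2 + 6*d + 27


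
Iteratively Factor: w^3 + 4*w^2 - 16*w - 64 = (w - 4)*(w^2 + 8*w + 16) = (w - 4)*(w + 4)*(w + 4)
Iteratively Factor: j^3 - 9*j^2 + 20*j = (j - 5)*(j^2 - 4*j) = (j - 5)*(j - 4)*(j)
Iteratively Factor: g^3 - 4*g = (g)*(g^2 - 4) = g*(g - 2)*(g + 2)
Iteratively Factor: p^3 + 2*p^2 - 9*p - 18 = (p + 2)*(p^2 - 9) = (p + 2)*(p + 3)*(p - 3)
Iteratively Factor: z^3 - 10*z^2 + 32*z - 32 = (z - 4)*(z^2 - 6*z + 8) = (z - 4)*(z - 2)*(z - 4)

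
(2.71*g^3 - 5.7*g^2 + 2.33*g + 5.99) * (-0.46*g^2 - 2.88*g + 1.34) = -1.2466*g^5 - 5.1828*g^4 + 18.9756*g^3 - 17.1038*g^2 - 14.129*g + 8.0266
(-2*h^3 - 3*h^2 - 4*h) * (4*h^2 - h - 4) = -8*h^5 - 10*h^4 - 5*h^3 + 16*h^2 + 16*h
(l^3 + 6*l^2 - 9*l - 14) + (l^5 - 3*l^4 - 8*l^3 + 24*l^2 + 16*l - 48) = l^5 - 3*l^4 - 7*l^3 + 30*l^2 + 7*l - 62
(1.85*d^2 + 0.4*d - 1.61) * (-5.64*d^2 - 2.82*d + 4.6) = -10.434*d^4 - 7.473*d^3 + 16.4624*d^2 + 6.3802*d - 7.406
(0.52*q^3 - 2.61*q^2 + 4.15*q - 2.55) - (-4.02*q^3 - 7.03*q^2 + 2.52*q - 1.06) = 4.54*q^3 + 4.42*q^2 + 1.63*q - 1.49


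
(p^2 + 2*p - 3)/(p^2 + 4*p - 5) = (p + 3)/(p + 5)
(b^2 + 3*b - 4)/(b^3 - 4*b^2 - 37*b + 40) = (b + 4)/(b^2 - 3*b - 40)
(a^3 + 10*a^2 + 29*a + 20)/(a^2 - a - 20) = (a^2 + 6*a + 5)/(a - 5)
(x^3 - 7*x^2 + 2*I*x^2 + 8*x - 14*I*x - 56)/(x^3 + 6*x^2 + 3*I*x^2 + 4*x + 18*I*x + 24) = (x^2 - x*(7 + 2*I) + 14*I)/(x^2 + x*(6 - I) - 6*I)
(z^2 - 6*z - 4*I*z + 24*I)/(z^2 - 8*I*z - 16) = (z - 6)/(z - 4*I)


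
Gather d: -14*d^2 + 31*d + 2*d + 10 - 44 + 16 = -14*d^2 + 33*d - 18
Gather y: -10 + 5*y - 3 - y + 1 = 4*y - 12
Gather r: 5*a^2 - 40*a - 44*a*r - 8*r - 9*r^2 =5*a^2 - 40*a - 9*r^2 + r*(-44*a - 8)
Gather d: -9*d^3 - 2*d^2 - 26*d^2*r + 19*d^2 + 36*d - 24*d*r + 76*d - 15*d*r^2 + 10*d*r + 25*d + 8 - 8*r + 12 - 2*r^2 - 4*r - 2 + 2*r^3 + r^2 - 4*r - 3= -9*d^3 + d^2*(17 - 26*r) + d*(-15*r^2 - 14*r + 137) + 2*r^3 - r^2 - 16*r + 15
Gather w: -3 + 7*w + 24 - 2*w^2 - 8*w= -2*w^2 - w + 21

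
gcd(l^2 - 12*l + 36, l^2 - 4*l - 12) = l - 6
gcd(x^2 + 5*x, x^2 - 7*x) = x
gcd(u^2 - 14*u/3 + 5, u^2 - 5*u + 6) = u - 3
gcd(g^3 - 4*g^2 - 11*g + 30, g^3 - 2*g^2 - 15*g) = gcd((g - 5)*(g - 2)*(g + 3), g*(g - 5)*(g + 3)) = g^2 - 2*g - 15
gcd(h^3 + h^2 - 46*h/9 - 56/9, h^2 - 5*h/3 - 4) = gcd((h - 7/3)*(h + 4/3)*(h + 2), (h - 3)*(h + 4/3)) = h + 4/3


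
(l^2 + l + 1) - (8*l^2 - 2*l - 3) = -7*l^2 + 3*l + 4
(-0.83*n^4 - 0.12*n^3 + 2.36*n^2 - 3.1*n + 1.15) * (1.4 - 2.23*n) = 1.8509*n^5 - 0.8944*n^4 - 5.4308*n^3 + 10.217*n^2 - 6.9045*n + 1.61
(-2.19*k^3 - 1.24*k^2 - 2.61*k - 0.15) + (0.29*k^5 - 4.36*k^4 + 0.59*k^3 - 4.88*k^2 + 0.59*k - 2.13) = 0.29*k^5 - 4.36*k^4 - 1.6*k^3 - 6.12*k^2 - 2.02*k - 2.28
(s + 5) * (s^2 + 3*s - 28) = s^3 + 8*s^2 - 13*s - 140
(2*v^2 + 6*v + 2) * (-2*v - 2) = -4*v^3 - 16*v^2 - 16*v - 4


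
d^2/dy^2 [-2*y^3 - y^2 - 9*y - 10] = -12*y - 2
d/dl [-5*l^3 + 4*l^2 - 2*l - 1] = -15*l^2 + 8*l - 2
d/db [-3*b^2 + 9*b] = 9 - 6*b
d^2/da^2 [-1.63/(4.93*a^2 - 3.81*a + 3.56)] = (79.233974*a^2 - 61.233558*a - 1.63*(9.86*a - 3.81)*(19.72*a - 7.62) + 57.215608)/(4.93*a^2 - 3.81*a + 3.56)^3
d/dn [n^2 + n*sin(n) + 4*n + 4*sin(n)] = n*cos(n) + 2*n + sin(n) + 4*cos(n) + 4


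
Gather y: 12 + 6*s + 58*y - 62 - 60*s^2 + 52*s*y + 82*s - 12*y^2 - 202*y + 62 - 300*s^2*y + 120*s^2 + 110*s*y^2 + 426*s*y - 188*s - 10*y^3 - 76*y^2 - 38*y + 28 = 60*s^2 - 100*s - 10*y^3 + y^2*(110*s - 88) + y*(-300*s^2 + 478*s - 182) + 40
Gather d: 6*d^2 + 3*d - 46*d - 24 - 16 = 6*d^2 - 43*d - 40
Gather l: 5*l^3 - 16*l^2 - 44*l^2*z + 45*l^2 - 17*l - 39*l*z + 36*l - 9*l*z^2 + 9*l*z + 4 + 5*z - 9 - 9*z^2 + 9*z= 5*l^3 + l^2*(29 - 44*z) + l*(-9*z^2 - 30*z + 19) - 9*z^2 + 14*z - 5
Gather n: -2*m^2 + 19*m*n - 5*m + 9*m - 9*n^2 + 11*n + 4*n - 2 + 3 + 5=-2*m^2 + 4*m - 9*n^2 + n*(19*m + 15) + 6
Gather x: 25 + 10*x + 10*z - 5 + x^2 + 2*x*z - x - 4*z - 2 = x^2 + x*(2*z + 9) + 6*z + 18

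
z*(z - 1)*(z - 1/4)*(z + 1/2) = z^4 - 3*z^3/4 - 3*z^2/8 + z/8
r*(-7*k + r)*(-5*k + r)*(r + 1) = 35*k^2*r^2 + 35*k^2*r - 12*k*r^3 - 12*k*r^2 + r^4 + r^3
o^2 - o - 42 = (o - 7)*(o + 6)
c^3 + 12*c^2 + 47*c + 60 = (c + 3)*(c + 4)*(c + 5)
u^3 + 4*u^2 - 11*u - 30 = (u - 3)*(u + 2)*(u + 5)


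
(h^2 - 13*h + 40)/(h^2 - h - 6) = (-h^2 + 13*h - 40)/(-h^2 + h + 6)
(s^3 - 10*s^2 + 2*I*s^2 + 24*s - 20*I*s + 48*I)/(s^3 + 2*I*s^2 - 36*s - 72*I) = (s - 4)/(s + 6)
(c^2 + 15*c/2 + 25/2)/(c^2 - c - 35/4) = 2*(c + 5)/(2*c - 7)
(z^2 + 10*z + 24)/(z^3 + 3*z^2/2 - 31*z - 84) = 2*(z + 6)/(2*z^2 - 5*z - 42)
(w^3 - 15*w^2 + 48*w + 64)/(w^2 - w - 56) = (w^2 - 7*w - 8)/(w + 7)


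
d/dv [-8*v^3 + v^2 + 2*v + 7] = -24*v^2 + 2*v + 2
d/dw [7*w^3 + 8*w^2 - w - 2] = 21*w^2 + 16*w - 1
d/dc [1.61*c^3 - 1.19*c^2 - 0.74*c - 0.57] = 4.83*c^2 - 2.38*c - 0.74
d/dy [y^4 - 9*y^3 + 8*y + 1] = 4*y^3 - 27*y^2 + 8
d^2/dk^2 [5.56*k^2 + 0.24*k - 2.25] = 11.1200000000000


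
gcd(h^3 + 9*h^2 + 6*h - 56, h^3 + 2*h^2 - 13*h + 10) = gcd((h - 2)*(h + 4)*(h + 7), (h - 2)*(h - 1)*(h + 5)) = h - 2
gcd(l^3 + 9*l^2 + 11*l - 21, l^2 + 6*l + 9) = l + 3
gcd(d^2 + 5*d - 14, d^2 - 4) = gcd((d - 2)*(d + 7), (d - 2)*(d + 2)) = d - 2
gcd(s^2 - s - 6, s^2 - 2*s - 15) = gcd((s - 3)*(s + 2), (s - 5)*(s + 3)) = 1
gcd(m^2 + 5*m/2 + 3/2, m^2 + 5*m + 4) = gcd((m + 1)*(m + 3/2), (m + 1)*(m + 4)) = m + 1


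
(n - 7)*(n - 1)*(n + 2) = n^3 - 6*n^2 - 9*n + 14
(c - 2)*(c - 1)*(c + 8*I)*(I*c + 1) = I*c^4 - 7*c^3 - 3*I*c^3 + 21*c^2 + 10*I*c^2 - 14*c - 24*I*c + 16*I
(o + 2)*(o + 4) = o^2 + 6*o + 8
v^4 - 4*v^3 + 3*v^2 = v^2*(v - 3)*(v - 1)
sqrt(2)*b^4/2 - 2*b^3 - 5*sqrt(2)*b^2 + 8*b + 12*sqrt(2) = (b - 2)*(b - 3*sqrt(2))*(b + sqrt(2))*(sqrt(2)*b/2 + sqrt(2))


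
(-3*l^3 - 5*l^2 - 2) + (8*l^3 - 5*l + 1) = 5*l^3 - 5*l^2 - 5*l - 1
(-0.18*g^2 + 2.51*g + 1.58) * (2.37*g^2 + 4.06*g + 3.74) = -0.4266*g^4 + 5.2179*g^3 + 13.262*g^2 + 15.8022*g + 5.9092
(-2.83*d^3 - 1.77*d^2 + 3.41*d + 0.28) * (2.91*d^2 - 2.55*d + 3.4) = -8.2353*d^5 + 2.0658*d^4 + 4.8146*d^3 - 13.8987*d^2 + 10.88*d + 0.952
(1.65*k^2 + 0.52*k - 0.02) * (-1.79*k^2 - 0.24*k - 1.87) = -2.9535*k^4 - 1.3268*k^3 - 3.1745*k^2 - 0.9676*k + 0.0374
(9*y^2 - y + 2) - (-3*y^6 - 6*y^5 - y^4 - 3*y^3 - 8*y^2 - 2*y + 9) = 3*y^6 + 6*y^5 + y^4 + 3*y^3 + 17*y^2 + y - 7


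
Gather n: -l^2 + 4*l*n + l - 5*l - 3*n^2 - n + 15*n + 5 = -l^2 - 4*l - 3*n^2 + n*(4*l + 14) + 5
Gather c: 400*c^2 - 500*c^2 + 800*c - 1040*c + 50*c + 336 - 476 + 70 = -100*c^2 - 190*c - 70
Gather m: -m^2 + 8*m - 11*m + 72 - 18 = -m^2 - 3*m + 54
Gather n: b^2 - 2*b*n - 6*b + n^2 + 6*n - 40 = b^2 - 6*b + n^2 + n*(6 - 2*b) - 40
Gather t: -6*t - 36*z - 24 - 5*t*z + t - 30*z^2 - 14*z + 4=t*(-5*z - 5) - 30*z^2 - 50*z - 20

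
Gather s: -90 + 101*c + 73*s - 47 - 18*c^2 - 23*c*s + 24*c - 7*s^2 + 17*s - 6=-18*c^2 + 125*c - 7*s^2 + s*(90 - 23*c) - 143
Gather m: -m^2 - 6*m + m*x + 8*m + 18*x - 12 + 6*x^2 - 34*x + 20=-m^2 + m*(x + 2) + 6*x^2 - 16*x + 8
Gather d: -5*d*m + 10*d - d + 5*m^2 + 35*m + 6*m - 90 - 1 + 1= d*(9 - 5*m) + 5*m^2 + 41*m - 90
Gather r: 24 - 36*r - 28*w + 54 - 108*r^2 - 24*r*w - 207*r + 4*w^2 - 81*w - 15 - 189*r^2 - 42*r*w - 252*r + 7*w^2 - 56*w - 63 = -297*r^2 + r*(-66*w - 495) + 11*w^2 - 165*w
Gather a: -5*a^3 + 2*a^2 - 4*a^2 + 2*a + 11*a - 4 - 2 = -5*a^3 - 2*a^2 + 13*a - 6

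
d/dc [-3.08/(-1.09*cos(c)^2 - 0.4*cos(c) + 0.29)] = (6.7144*cos(c) + 1.232)*sin(c)/(1.09*cos(c)^2 + 0.4*cos(c) - 0.29)^2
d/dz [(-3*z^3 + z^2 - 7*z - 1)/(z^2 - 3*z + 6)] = (-3*z^4 + 18*z^3 - 50*z^2 + 14*z - 45)/(z^4 - 6*z^3 + 21*z^2 - 36*z + 36)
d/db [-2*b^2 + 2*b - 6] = 2 - 4*b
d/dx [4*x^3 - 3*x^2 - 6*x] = 12*x^2 - 6*x - 6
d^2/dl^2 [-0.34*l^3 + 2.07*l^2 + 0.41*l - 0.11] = 4.14 - 2.04*l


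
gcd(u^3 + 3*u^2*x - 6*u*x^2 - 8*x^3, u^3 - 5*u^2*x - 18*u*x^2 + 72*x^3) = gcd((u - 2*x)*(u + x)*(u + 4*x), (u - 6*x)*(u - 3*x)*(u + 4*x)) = u + 4*x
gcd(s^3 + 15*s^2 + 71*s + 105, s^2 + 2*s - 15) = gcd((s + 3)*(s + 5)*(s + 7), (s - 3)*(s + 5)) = s + 5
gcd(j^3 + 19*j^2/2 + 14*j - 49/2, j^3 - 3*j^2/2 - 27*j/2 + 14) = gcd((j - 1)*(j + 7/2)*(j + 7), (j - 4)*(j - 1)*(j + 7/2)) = j^2 + 5*j/2 - 7/2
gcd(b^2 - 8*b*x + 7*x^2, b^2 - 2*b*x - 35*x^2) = -b + 7*x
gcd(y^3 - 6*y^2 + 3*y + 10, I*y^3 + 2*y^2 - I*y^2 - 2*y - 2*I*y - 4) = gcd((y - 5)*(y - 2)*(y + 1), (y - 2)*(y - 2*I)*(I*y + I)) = y^2 - y - 2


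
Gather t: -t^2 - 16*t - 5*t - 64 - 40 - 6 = -t^2 - 21*t - 110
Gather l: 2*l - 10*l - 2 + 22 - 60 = -8*l - 40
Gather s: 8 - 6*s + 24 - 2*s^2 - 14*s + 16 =-2*s^2 - 20*s + 48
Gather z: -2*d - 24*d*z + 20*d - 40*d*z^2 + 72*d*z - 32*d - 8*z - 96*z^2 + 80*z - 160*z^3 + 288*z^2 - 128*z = -14*d - 160*z^3 + z^2*(192 - 40*d) + z*(48*d - 56)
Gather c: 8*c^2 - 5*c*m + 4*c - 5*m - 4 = 8*c^2 + c*(4 - 5*m) - 5*m - 4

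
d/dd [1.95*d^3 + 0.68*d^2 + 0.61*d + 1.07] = 5.85*d^2 + 1.36*d + 0.61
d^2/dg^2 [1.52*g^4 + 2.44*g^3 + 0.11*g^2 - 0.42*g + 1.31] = 18.24*g^2 + 14.64*g + 0.22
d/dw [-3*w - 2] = -3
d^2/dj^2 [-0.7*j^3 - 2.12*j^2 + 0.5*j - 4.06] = -4.2*j - 4.24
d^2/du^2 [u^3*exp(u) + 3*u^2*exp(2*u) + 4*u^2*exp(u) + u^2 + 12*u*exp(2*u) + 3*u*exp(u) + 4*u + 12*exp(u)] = u^3*exp(u) + 12*u^2*exp(2*u) + 10*u^2*exp(u) + 72*u*exp(2*u) + 25*u*exp(u) + 54*exp(2*u) + 26*exp(u) + 2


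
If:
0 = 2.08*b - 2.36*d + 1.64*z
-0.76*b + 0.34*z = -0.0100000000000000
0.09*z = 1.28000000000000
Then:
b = 6.38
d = 15.50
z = 14.22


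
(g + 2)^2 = g^2 + 4*g + 4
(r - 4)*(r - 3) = r^2 - 7*r + 12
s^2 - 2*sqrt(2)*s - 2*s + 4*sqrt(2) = (s - 2)*(s - 2*sqrt(2))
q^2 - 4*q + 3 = (q - 3)*(q - 1)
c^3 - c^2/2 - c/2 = c*(c - 1)*(c + 1/2)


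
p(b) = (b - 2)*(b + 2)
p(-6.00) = 32.00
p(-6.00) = 32.00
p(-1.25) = -2.44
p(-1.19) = -2.58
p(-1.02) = -2.96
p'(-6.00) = -12.00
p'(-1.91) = -3.82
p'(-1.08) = -2.16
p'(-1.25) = -2.50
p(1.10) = -2.79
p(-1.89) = -0.43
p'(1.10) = 2.20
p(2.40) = 1.76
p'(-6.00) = -12.00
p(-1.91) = -0.35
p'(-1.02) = -2.04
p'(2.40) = 4.80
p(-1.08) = -2.83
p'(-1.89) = -3.78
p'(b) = 2*b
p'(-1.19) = -2.38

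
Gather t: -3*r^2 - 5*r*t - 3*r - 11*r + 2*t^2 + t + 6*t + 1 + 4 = -3*r^2 - 14*r + 2*t^2 + t*(7 - 5*r) + 5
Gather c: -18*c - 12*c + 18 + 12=30 - 30*c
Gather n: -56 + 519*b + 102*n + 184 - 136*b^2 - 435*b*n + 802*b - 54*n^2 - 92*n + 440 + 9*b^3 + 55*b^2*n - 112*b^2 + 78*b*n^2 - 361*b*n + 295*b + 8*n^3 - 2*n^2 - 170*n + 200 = 9*b^3 - 248*b^2 + 1616*b + 8*n^3 + n^2*(78*b - 56) + n*(55*b^2 - 796*b - 160) + 768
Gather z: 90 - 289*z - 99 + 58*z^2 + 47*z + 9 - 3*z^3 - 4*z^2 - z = -3*z^3 + 54*z^2 - 243*z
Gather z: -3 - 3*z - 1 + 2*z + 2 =-z - 2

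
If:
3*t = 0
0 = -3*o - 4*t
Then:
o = 0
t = 0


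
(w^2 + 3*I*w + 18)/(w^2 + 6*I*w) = (w - 3*I)/w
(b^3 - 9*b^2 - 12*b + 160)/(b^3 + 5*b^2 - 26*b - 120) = (b - 8)/(b + 6)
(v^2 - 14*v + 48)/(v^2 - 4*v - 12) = (v - 8)/(v + 2)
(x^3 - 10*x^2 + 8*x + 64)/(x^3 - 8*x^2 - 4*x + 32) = (x - 4)/(x - 2)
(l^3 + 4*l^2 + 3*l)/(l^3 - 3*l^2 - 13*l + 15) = l*(l + 1)/(l^2 - 6*l + 5)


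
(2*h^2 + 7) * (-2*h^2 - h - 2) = -4*h^4 - 2*h^3 - 18*h^2 - 7*h - 14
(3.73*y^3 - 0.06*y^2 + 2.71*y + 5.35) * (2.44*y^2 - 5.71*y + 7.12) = 9.1012*y^5 - 21.4447*y^4 + 33.5126*y^3 - 2.8473*y^2 - 11.2533*y + 38.092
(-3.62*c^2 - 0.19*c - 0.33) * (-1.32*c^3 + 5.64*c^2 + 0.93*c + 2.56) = 4.7784*c^5 - 20.166*c^4 - 4.0026*c^3 - 11.3051*c^2 - 0.7933*c - 0.8448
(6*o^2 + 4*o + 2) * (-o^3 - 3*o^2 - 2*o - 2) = -6*o^5 - 22*o^4 - 26*o^3 - 26*o^2 - 12*o - 4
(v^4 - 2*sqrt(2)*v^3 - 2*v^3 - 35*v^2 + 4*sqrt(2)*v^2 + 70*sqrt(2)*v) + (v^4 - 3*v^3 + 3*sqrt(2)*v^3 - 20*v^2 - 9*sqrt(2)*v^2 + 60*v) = 2*v^4 - 5*v^3 + sqrt(2)*v^3 - 55*v^2 - 5*sqrt(2)*v^2 + 60*v + 70*sqrt(2)*v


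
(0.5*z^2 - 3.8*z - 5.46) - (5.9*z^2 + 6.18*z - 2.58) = -5.4*z^2 - 9.98*z - 2.88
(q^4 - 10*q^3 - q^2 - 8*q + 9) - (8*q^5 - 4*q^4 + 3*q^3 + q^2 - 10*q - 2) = -8*q^5 + 5*q^4 - 13*q^3 - 2*q^2 + 2*q + 11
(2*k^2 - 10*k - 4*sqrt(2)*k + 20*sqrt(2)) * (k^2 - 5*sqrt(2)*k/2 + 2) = 2*k^4 - 9*sqrt(2)*k^3 - 10*k^3 + 24*k^2 + 45*sqrt(2)*k^2 - 120*k - 8*sqrt(2)*k + 40*sqrt(2)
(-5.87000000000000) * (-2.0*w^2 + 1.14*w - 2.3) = 11.74*w^2 - 6.6918*w + 13.501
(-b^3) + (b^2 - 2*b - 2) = -b^3 + b^2 - 2*b - 2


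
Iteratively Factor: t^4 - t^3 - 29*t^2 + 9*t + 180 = (t - 3)*(t^3 + 2*t^2 - 23*t - 60) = (t - 3)*(t + 3)*(t^2 - t - 20) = (t - 5)*(t - 3)*(t + 3)*(t + 4)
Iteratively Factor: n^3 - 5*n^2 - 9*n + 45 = (n - 3)*(n^2 - 2*n - 15) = (n - 5)*(n - 3)*(n + 3)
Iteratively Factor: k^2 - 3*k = (k - 3)*(k)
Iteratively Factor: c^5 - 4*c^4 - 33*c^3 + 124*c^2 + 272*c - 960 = (c + 4)*(c^4 - 8*c^3 - c^2 + 128*c - 240) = (c - 3)*(c + 4)*(c^3 - 5*c^2 - 16*c + 80) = (c - 3)*(c + 4)^2*(c^2 - 9*c + 20) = (c - 5)*(c - 3)*(c + 4)^2*(c - 4)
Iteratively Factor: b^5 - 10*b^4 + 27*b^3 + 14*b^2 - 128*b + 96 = (b - 3)*(b^4 - 7*b^3 + 6*b^2 + 32*b - 32) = (b - 3)*(b - 1)*(b^3 - 6*b^2 + 32) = (b - 4)*(b - 3)*(b - 1)*(b^2 - 2*b - 8) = (b - 4)^2*(b - 3)*(b - 1)*(b + 2)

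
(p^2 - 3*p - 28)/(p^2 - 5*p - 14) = (p + 4)/(p + 2)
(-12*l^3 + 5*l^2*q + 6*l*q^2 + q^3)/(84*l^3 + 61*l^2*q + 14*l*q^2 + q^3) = (-l + q)/(7*l + q)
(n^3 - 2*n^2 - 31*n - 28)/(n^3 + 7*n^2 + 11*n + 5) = (n^2 - 3*n - 28)/(n^2 + 6*n + 5)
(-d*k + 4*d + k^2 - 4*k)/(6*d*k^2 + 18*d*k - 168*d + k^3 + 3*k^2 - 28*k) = (-d + k)/(6*d*k + 42*d + k^2 + 7*k)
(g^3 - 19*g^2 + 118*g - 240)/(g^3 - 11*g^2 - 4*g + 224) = (g^2 - 11*g + 30)/(g^2 - 3*g - 28)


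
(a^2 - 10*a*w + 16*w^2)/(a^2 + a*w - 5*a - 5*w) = (a^2 - 10*a*w + 16*w^2)/(a^2 + a*w - 5*a - 5*w)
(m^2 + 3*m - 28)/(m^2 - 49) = (m - 4)/(m - 7)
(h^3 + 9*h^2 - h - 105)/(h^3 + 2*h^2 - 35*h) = (h^2 + 2*h - 15)/(h*(h - 5))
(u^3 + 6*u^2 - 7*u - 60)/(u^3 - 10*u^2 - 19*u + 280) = (u^2 + u - 12)/(u^2 - 15*u + 56)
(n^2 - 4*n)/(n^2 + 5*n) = (n - 4)/(n + 5)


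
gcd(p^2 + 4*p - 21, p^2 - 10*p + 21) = p - 3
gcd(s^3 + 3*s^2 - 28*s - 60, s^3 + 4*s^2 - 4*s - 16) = s + 2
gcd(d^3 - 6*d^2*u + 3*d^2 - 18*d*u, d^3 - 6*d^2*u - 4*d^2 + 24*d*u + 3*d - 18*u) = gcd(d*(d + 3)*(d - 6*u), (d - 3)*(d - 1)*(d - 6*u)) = -d + 6*u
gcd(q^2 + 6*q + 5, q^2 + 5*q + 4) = q + 1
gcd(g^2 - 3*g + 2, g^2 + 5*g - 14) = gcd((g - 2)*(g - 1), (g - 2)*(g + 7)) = g - 2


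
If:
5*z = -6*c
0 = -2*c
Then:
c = 0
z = 0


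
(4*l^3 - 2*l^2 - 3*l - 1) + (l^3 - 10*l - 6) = 5*l^3 - 2*l^2 - 13*l - 7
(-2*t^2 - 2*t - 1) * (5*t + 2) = -10*t^3 - 14*t^2 - 9*t - 2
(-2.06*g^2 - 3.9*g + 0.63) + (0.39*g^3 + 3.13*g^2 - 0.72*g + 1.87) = 0.39*g^3 + 1.07*g^2 - 4.62*g + 2.5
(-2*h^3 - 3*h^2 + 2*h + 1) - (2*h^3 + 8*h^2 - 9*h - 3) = -4*h^3 - 11*h^2 + 11*h + 4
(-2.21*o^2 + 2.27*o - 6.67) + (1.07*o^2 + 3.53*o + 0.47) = -1.14*o^2 + 5.8*o - 6.2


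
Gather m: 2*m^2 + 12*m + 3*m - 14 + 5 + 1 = 2*m^2 + 15*m - 8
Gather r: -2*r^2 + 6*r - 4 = -2*r^2 + 6*r - 4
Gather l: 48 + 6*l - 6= 6*l + 42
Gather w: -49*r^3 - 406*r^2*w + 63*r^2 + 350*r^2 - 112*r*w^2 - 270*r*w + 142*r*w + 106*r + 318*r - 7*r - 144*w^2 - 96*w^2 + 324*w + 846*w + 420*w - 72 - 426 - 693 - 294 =-49*r^3 + 413*r^2 + 417*r + w^2*(-112*r - 240) + w*(-406*r^2 - 128*r + 1590) - 1485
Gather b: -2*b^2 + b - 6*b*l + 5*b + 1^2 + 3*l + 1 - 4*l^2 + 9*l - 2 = -2*b^2 + b*(6 - 6*l) - 4*l^2 + 12*l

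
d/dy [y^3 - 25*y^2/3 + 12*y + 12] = 3*y^2 - 50*y/3 + 12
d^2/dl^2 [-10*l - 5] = 0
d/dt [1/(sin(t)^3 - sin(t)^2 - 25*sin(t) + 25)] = (-3*sin(t)^2 + 2*sin(t) + 25)*cos(t)/(sin(t)^3 - sin(t)^2 - 25*sin(t) + 25)^2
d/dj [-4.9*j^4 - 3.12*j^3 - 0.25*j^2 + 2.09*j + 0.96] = -19.6*j^3 - 9.36*j^2 - 0.5*j + 2.09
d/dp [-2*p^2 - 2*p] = -4*p - 2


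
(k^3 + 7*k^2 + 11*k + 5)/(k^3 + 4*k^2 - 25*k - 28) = (k^2 + 6*k + 5)/(k^2 + 3*k - 28)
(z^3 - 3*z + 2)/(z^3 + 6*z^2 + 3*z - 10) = (z - 1)/(z + 5)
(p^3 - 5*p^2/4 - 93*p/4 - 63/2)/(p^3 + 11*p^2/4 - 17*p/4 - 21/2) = (p - 6)/(p - 2)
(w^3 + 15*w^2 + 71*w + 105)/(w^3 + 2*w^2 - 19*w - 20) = (w^2 + 10*w + 21)/(w^2 - 3*w - 4)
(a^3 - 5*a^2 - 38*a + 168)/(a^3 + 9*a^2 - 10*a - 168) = (a - 7)/(a + 7)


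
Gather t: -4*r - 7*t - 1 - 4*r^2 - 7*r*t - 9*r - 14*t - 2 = -4*r^2 - 13*r + t*(-7*r - 21) - 3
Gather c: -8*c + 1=1 - 8*c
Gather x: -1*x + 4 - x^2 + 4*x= -x^2 + 3*x + 4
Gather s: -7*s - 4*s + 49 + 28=77 - 11*s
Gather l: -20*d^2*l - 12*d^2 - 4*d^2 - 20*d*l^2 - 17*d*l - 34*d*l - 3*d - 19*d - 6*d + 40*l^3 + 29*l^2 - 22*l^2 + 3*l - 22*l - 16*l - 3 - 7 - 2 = -16*d^2 - 28*d + 40*l^3 + l^2*(7 - 20*d) + l*(-20*d^2 - 51*d - 35) - 12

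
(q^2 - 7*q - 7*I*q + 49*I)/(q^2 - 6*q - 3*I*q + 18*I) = (q^2 - 7*q - 7*I*q + 49*I)/(q^2 - 6*q - 3*I*q + 18*I)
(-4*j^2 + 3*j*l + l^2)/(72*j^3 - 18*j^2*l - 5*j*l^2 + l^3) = (-j + l)/(18*j^2 - 9*j*l + l^2)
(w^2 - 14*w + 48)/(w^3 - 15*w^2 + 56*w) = (w - 6)/(w*(w - 7))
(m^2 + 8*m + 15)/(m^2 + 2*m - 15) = (m + 3)/(m - 3)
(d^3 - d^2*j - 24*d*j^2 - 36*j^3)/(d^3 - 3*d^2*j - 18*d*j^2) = (d + 2*j)/d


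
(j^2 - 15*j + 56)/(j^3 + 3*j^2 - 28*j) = (j^2 - 15*j + 56)/(j*(j^2 + 3*j - 28))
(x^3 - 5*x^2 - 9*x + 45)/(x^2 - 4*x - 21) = (x^2 - 8*x + 15)/(x - 7)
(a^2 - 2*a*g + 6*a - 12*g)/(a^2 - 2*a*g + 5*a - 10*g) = (a + 6)/(a + 5)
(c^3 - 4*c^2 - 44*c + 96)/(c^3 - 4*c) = (c^2 - 2*c - 48)/(c*(c + 2))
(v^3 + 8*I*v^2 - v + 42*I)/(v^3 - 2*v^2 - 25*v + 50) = (v^3 + 8*I*v^2 - v + 42*I)/(v^3 - 2*v^2 - 25*v + 50)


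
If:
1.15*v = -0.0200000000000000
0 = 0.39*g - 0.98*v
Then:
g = -0.04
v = -0.02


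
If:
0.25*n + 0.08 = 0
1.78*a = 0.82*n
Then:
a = -0.15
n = -0.32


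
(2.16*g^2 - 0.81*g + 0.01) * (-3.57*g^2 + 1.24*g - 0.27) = -7.7112*g^4 + 5.5701*g^3 - 1.6233*g^2 + 0.2311*g - 0.0027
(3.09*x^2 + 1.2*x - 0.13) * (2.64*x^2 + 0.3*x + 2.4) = 8.1576*x^4 + 4.095*x^3 + 7.4328*x^2 + 2.841*x - 0.312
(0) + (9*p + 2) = 9*p + 2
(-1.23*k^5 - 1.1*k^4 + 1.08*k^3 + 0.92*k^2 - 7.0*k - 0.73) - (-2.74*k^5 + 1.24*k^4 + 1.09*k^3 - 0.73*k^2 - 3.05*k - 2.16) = 1.51*k^5 - 2.34*k^4 - 0.01*k^3 + 1.65*k^2 - 3.95*k + 1.43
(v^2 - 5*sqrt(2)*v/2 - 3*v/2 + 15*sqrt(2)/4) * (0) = 0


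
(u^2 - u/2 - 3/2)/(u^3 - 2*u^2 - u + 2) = (u - 3/2)/(u^2 - 3*u + 2)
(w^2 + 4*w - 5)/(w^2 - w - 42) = (-w^2 - 4*w + 5)/(-w^2 + w + 42)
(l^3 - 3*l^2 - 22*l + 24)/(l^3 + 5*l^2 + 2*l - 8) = (l - 6)/(l + 2)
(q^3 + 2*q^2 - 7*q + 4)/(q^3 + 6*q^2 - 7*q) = (q^2 + 3*q - 4)/(q*(q + 7))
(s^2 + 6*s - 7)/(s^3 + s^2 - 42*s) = (s - 1)/(s*(s - 6))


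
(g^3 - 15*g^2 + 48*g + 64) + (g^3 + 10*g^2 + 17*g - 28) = 2*g^3 - 5*g^2 + 65*g + 36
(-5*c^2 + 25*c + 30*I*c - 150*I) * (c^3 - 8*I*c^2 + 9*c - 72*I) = -5*c^5 + 25*c^4 + 70*I*c^4 + 195*c^3 - 350*I*c^3 - 975*c^2 + 630*I*c^2 + 2160*c - 3150*I*c - 10800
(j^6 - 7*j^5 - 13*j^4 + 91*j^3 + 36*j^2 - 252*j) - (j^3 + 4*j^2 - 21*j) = j^6 - 7*j^5 - 13*j^4 + 90*j^3 + 32*j^2 - 231*j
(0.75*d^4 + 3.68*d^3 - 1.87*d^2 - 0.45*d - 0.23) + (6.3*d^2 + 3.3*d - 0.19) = 0.75*d^4 + 3.68*d^3 + 4.43*d^2 + 2.85*d - 0.42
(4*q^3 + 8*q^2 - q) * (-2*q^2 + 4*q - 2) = -8*q^5 + 26*q^3 - 20*q^2 + 2*q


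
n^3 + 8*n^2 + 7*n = n*(n + 1)*(n + 7)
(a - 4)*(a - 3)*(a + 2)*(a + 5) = a^4 - 27*a^2 + 14*a + 120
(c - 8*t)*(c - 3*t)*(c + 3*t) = c^3 - 8*c^2*t - 9*c*t^2 + 72*t^3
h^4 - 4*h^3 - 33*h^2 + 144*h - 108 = (h - 6)*(h - 3)*(h - 1)*(h + 6)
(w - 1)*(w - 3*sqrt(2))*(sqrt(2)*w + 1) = sqrt(2)*w^3 - 5*w^2 - sqrt(2)*w^2 - 3*sqrt(2)*w + 5*w + 3*sqrt(2)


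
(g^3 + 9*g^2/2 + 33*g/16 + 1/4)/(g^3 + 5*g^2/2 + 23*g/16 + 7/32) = 2*(4*g^2 + 17*g + 4)/(8*g^2 + 18*g + 7)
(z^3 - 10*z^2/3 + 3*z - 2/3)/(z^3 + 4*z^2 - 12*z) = (3*z^2 - 4*z + 1)/(3*z*(z + 6))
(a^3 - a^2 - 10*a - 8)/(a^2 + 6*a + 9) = (a^3 - a^2 - 10*a - 8)/(a^2 + 6*a + 9)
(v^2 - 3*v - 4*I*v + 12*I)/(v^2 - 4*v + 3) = (v - 4*I)/(v - 1)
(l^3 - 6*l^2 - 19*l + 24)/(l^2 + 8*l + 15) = (l^2 - 9*l + 8)/(l + 5)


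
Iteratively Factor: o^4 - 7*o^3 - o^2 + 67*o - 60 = (o + 3)*(o^3 - 10*o^2 + 29*o - 20) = (o - 5)*(o + 3)*(o^2 - 5*o + 4) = (o - 5)*(o - 1)*(o + 3)*(o - 4)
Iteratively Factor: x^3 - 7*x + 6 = (x + 3)*(x^2 - 3*x + 2) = (x - 1)*(x + 3)*(x - 2)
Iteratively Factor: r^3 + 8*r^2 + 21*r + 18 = (r + 3)*(r^2 + 5*r + 6) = (r + 3)^2*(r + 2)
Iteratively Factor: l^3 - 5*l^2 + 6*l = (l - 3)*(l^2 - 2*l) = l*(l - 3)*(l - 2)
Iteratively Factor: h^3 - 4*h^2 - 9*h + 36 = (h - 4)*(h^2 - 9) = (h - 4)*(h - 3)*(h + 3)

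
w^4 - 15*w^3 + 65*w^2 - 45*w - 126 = (w - 7)*(w - 6)*(w - 3)*(w + 1)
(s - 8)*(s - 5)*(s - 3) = s^3 - 16*s^2 + 79*s - 120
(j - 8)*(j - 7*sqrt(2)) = j^2 - 7*sqrt(2)*j - 8*j + 56*sqrt(2)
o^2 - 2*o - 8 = (o - 4)*(o + 2)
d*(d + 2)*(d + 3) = d^3 + 5*d^2 + 6*d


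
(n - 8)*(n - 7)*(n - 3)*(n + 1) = n^4 - 17*n^3 + 83*n^2 - 67*n - 168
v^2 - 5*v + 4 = (v - 4)*(v - 1)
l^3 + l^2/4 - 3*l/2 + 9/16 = (l - 3/4)*(l - 1/2)*(l + 3/2)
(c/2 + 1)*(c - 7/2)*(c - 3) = c^3/2 - 9*c^2/4 - 5*c/4 + 21/2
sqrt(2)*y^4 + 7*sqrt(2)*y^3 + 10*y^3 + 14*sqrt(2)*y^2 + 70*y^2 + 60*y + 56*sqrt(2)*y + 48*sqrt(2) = (y + 6)*(y + sqrt(2))*(y + 4*sqrt(2))*(sqrt(2)*y + sqrt(2))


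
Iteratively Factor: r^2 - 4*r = (r - 4)*(r)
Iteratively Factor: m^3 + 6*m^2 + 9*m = (m + 3)*(m^2 + 3*m) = (m + 3)^2*(m)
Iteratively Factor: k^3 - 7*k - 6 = (k + 1)*(k^2 - k - 6) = (k + 1)*(k + 2)*(k - 3)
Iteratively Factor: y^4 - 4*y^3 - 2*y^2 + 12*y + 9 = (y + 1)*(y^3 - 5*y^2 + 3*y + 9) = (y + 1)^2*(y^2 - 6*y + 9) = (y - 3)*(y + 1)^2*(y - 3)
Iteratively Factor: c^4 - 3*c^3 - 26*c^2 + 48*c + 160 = (c - 5)*(c^3 + 2*c^2 - 16*c - 32) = (c - 5)*(c + 2)*(c^2 - 16) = (c - 5)*(c + 2)*(c + 4)*(c - 4)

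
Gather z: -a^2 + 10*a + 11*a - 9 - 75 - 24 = -a^2 + 21*a - 108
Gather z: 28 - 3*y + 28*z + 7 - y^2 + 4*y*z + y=-y^2 - 2*y + z*(4*y + 28) + 35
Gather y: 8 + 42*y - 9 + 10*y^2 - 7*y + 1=10*y^2 + 35*y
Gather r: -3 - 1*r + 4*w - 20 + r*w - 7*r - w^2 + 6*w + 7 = r*(w - 8) - w^2 + 10*w - 16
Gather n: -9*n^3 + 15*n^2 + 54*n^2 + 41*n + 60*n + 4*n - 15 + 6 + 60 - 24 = -9*n^3 + 69*n^2 + 105*n + 27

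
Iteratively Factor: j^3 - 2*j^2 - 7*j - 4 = (j + 1)*(j^2 - 3*j - 4) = (j + 1)^2*(j - 4)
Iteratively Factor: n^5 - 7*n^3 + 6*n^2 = (n)*(n^4 - 7*n^2 + 6*n) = n*(n - 2)*(n^3 + 2*n^2 - 3*n) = n*(n - 2)*(n + 3)*(n^2 - n) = n*(n - 2)*(n - 1)*(n + 3)*(n)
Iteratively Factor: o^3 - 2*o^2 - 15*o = (o - 5)*(o^2 + 3*o) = o*(o - 5)*(o + 3)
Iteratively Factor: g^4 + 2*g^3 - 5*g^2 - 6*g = (g - 2)*(g^3 + 4*g^2 + 3*g) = (g - 2)*(g + 1)*(g^2 + 3*g) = (g - 2)*(g + 1)*(g + 3)*(g)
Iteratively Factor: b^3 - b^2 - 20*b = (b)*(b^2 - b - 20) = b*(b - 5)*(b + 4)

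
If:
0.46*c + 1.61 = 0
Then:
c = -3.50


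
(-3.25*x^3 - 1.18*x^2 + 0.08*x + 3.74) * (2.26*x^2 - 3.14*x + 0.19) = -7.345*x^5 + 7.5382*x^4 + 3.2685*x^3 + 7.977*x^2 - 11.7284*x + 0.7106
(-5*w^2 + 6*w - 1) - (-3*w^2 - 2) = -2*w^2 + 6*w + 1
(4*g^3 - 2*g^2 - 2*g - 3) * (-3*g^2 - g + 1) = -12*g^5 + 2*g^4 + 12*g^3 + 9*g^2 + g - 3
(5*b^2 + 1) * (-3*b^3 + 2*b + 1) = -15*b^5 + 7*b^3 + 5*b^2 + 2*b + 1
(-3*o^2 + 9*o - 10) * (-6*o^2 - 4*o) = 18*o^4 - 42*o^3 + 24*o^2 + 40*o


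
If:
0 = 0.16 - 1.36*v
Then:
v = 0.12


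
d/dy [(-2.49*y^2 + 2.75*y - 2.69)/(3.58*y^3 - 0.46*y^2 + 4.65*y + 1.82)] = (8.9142*y^4 - 19.69*y^3 + 18.5771*y^2 - 11.5384*y + 17.5135)/(12.8164*y^6 - 3.2936*y^5 + 33.5056*y^4 + 8.7532*y^3 + 19.9481*y^2 + 16.926*y + 3.3124)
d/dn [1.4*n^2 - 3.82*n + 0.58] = 2.8*n - 3.82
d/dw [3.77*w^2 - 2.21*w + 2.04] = 7.54*w - 2.21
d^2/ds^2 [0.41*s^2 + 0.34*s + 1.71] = 0.820000000000000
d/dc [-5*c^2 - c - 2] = -10*c - 1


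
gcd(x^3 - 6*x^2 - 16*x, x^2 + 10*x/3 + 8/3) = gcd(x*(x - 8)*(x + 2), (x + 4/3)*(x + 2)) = x + 2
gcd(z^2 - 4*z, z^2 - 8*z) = z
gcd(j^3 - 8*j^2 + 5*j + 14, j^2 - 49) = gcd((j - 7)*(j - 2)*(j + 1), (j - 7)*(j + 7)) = j - 7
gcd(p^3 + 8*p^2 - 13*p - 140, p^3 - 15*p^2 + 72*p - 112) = p - 4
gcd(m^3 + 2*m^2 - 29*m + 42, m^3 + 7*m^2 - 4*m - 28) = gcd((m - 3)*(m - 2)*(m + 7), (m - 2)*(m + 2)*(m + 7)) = m^2 + 5*m - 14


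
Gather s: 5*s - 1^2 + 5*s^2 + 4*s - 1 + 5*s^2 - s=10*s^2 + 8*s - 2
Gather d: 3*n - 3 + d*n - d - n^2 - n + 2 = d*(n - 1) - n^2 + 2*n - 1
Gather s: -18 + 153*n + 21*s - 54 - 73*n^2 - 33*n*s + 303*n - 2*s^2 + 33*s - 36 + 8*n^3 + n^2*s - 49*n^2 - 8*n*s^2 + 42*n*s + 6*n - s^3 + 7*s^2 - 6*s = 8*n^3 - 122*n^2 + 462*n - s^3 + s^2*(5 - 8*n) + s*(n^2 + 9*n + 48) - 108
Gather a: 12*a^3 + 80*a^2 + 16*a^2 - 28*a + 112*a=12*a^3 + 96*a^2 + 84*a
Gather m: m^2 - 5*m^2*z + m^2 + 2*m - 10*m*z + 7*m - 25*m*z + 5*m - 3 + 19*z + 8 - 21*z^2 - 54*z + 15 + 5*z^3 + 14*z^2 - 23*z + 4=m^2*(2 - 5*z) + m*(14 - 35*z) + 5*z^3 - 7*z^2 - 58*z + 24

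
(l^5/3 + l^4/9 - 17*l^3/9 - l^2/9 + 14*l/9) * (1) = l^5/3 + l^4/9 - 17*l^3/9 - l^2/9 + 14*l/9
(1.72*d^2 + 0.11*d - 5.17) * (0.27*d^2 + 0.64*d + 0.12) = 0.4644*d^4 + 1.1305*d^3 - 1.1191*d^2 - 3.2956*d - 0.6204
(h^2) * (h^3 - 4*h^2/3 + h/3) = h^5 - 4*h^4/3 + h^3/3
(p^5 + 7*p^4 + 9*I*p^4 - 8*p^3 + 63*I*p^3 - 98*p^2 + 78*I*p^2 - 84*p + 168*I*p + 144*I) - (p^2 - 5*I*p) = p^5 + 7*p^4 + 9*I*p^4 - 8*p^3 + 63*I*p^3 - 99*p^2 + 78*I*p^2 - 84*p + 173*I*p + 144*I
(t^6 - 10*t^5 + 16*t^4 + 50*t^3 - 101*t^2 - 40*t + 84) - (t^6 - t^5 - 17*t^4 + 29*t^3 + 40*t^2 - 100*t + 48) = -9*t^5 + 33*t^4 + 21*t^3 - 141*t^2 + 60*t + 36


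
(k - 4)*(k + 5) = k^2 + k - 20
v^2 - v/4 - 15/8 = (v - 3/2)*(v + 5/4)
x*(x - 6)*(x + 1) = x^3 - 5*x^2 - 6*x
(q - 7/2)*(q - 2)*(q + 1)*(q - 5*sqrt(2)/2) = q^4 - 9*q^3/2 - 5*sqrt(2)*q^3/2 + 3*q^2/2 + 45*sqrt(2)*q^2/4 - 15*sqrt(2)*q/4 + 7*q - 35*sqrt(2)/2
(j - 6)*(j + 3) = j^2 - 3*j - 18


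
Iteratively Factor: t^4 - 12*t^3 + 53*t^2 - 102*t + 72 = (t - 2)*(t^3 - 10*t^2 + 33*t - 36) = (t - 4)*(t - 2)*(t^2 - 6*t + 9) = (t - 4)*(t - 3)*(t - 2)*(t - 3)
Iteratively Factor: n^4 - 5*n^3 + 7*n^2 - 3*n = (n)*(n^3 - 5*n^2 + 7*n - 3) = n*(n - 3)*(n^2 - 2*n + 1) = n*(n - 3)*(n - 1)*(n - 1)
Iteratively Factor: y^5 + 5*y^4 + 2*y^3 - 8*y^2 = (y + 2)*(y^4 + 3*y^3 - 4*y^2) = y*(y + 2)*(y^3 + 3*y^2 - 4*y) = y^2*(y + 2)*(y^2 + 3*y - 4) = y^2*(y + 2)*(y + 4)*(y - 1)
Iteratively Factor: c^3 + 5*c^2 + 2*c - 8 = (c - 1)*(c^2 + 6*c + 8) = (c - 1)*(c + 4)*(c + 2)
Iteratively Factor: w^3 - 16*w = (w + 4)*(w^2 - 4*w) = w*(w + 4)*(w - 4)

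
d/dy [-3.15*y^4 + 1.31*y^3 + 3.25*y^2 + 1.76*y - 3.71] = -12.6*y^3 + 3.93*y^2 + 6.5*y + 1.76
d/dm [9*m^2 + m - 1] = 18*m + 1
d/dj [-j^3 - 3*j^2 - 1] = 3*j*(-j - 2)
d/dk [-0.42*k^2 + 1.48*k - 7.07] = 1.48 - 0.84*k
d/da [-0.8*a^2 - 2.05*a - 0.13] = -1.6*a - 2.05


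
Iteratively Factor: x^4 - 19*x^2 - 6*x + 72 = (x - 2)*(x^3 + 2*x^2 - 15*x - 36) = (x - 4)*(x - 2)*(x^2 + 6*x + 9) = (x - 4)*(x - 2)*(x + 3)*(x + 3)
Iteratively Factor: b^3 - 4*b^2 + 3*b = (b - 1)*(b^2 - 3*b) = (b - 3)*(b - 1)*(b)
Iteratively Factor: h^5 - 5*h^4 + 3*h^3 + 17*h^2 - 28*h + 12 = (h + 2)*(h^4 - 7*h^3 + 17*h^2 - 17*h + 6) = (h - 1)*(h + 2)*(h^3 - 6*h^2 + 11*h - 6) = (h - 1)^2*(h + 2)*(h^2 - 5*h + 6) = (h - 3)*(h - 1)^2*(h + 2)*(h - 2)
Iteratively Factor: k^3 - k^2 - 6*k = (k)*(k^2 - k - 6) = k*(k - 3)*(k + 2)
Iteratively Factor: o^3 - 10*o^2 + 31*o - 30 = (o - 5)*(o^2 - 5*o + 6) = (o - 5)*(o - 2)*(o - 3)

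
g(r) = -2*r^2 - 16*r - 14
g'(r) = -4*r - 16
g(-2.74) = 14.82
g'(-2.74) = -5.04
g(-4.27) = 17.85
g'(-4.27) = 1.08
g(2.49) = -66.24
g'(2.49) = -25.96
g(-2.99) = 15.96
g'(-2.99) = -4.04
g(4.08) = -112.57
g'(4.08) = -32.32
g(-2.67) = 14.46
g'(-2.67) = -5.32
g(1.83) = -49.98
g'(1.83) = -23.32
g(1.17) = -35.46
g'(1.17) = -20.68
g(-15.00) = -224.00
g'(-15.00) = 44.00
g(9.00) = -320.00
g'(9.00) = -52.00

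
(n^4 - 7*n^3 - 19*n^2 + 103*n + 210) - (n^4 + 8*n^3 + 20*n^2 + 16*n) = -15*n^3 - 39*n^2 + 87*n + 210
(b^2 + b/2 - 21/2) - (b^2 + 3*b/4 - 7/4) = -b/4 - 35/4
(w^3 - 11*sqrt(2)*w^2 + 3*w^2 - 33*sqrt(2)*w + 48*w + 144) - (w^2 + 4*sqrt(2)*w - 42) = w^3 - 11*sqrt(2)*w^2 + 2*w^2 - 37*sqrt(2)*w + 48*w + 186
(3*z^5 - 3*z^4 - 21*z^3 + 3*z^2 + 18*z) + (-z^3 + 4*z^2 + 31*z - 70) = 3*z^5 - 3*z^4 - 22*z^3 + 7*z^2 + 49*z - 70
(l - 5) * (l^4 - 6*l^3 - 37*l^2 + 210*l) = l^5 - 11*l^4 - 7*l^3 + 395*l^2 - 1050*l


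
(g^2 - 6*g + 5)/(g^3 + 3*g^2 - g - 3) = (g - 5)/(g^2 + 4*g + 3)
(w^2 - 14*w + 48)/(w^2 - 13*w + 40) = (w - 6)/(w - 5)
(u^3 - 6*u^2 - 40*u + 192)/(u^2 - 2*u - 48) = u - 4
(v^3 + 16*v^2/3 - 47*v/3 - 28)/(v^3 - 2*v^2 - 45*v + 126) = (v + 4/3)/(v - 6)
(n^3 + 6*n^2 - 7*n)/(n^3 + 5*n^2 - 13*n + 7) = n/(n - 1)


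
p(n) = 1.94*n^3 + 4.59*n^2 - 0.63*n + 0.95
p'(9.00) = 553.41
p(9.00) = 1781.33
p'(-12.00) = 727.29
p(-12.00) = -2682.85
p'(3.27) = 91.62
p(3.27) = 115.80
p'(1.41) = 23.88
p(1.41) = 14.63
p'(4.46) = 156.08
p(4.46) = 261.55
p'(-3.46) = 37.28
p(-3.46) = -22.28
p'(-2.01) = 4.43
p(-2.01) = 5.01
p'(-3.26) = 31.30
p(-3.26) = -15.43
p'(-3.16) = 28.48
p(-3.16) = -12.44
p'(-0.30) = -2.86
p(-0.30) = 1.50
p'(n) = 5.82*n^2 + 9.18*n - 0.63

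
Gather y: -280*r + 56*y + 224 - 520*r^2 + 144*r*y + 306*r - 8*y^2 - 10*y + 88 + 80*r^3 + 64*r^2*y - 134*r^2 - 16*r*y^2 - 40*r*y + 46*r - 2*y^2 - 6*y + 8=80*r^3 - 654*r^2 + 72*r + y^2*(-16*r - 10) + y*(64*r^2 + 104*r + 40) + 320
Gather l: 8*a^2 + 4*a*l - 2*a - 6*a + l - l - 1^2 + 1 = 8*a^2 + 4*a*l - 8*a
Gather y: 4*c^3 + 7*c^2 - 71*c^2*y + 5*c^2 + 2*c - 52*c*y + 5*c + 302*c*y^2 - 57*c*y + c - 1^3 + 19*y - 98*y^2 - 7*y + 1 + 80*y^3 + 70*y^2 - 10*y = 4*c^3 + 12*c^2 + 8*c + 80*y^3 + y^2*(302*c - 28) + y*(-71*c^2 - 109*c + 2)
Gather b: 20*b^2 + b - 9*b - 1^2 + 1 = 20*b^2 - 8*b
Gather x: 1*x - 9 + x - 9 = 2*x - 18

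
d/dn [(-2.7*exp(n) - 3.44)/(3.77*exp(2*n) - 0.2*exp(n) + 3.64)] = (10.179*exp(2*n) + 25.9376*exp(n) - 10.516)*exp(n)/(14.2129*exp(4*n) - 1.508*exp(3*n) + 27.4856*exp(2*n) - 1.456*exp(n) + 13.2496)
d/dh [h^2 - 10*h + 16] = 2*h - 10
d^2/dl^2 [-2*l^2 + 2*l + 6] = -4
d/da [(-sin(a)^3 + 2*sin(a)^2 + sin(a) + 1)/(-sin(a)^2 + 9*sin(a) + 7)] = (sin(a)^4 - 18*sin(a)^3 - 2*sin(a)^2 + 30*sin(a) - 2)*cos(a)/(sin(a)^2 - 9*sin(a) - 7)^2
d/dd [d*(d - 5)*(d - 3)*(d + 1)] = 4*d^3 - 21*d^2 + 14*d + 15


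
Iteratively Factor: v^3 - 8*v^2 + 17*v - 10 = (v - 5)*(v^2 - 3*v + 2) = (v - 5)*(v - 2)*(v - 1)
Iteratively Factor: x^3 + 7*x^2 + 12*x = (x + 4)*(x^2 + 3*x) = (x + 3)*(x + 4)*(x)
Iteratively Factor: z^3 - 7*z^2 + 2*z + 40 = (z - 4)*(z^2 - 3*z - 10) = (z - 4)*(z + 2)*(z - 5)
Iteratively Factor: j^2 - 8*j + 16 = (j - 4)*(j - 4)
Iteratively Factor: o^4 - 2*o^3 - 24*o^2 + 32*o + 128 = (o - 4)*(o^3 + 2*o^2 - 16*o - 32) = (o - 4)^2*(o^2 + 6*o + 8) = (o - 4)^2*(o + 2)*(o + 4)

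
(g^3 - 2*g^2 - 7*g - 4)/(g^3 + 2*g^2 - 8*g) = (g^3 - 2*g^2 - 7*g - 4)/(g*(g^2 + 2*g - 8))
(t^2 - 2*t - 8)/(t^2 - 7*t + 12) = (t + 2)/(t - 3)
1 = 1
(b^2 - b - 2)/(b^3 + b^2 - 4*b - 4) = 1/(b + 2)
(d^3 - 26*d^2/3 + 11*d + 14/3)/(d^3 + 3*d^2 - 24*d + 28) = (3*d^2 - 20*d - 7)/(3*(d^2 + 5*d - 14))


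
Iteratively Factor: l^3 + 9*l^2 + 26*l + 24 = (l + 2)*(l^2 + 7*l + 12) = (l + 2)*(l + 3)*(l + 4)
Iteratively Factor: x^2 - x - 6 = (x + 2)*(x - 3)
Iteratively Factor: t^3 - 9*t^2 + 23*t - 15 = (t - 3)*(t^2 - 6*t + 5) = (t - 5)*(t - 3)*(t - 1)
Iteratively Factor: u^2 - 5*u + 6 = (u - 3)*(u - 2)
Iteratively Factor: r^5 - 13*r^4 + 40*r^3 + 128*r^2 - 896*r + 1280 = (r - 4)*(r^4 - 9*r^3 + 4*r^2 + 144*r - 320) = (r - 4)*(r + 4)*(r^3 - 13*r^2 + 56*r - 80) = (r - 4)^2*(r + 4)*(r^2 - 9*r + 20) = (r - 5)*(r - 4)^2*(r + 4)*(r - 4)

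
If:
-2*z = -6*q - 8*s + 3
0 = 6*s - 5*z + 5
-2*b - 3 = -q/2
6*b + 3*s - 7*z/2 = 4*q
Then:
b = -73/17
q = -190/17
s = 875/68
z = 559/34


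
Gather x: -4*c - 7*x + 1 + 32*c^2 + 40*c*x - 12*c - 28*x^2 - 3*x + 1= 32*c^2 - 16*c - 28*x^2 + x*(40*c - 10) + 2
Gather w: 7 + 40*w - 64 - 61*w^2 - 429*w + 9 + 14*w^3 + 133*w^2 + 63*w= 14*w^3 + 72*w^2 - 326*w - 48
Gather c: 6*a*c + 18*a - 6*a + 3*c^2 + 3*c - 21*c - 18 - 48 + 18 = 12*a + 3*c^2 + c*(6*a - 18) - 48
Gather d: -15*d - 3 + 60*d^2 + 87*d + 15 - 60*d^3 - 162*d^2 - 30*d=-60*d^3 - 102*d^2 + 42*d + 12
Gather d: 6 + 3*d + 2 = 3*d + 8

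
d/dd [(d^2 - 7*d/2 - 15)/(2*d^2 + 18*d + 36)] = (25*d^2 + 132*d + 144)/(4*(d^4 + 18*d^3 + 117*d^2 + 324*d + 324))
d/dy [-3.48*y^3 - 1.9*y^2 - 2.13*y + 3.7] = -10.44*y^2 - 3.8*y - 2.13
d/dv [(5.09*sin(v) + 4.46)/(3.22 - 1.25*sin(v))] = 21.9648*cos(v)/(1.25*sin(v) - 3.22)^2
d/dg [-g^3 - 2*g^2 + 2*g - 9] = -3*g^2 - 4*g + 2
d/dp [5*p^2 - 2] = 10*p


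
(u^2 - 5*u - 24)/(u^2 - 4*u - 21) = (u - 8)/(u - 7)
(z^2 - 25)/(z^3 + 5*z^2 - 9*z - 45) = (z - 5)/(z^2 - 9)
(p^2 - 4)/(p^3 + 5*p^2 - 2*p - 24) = (p + 2)/(p^2 + 7*p + 12)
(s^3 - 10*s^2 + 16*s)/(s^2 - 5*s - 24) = s*(s - 2)/(s + 3)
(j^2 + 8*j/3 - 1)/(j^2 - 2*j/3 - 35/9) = 3*(-3*j^2 - 8*j + 3)/(-9*j^2 + 6*j + 35)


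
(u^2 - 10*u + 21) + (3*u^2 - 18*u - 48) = 4*u^2 - 28*u - 27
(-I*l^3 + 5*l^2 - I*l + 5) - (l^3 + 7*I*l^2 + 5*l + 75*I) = -l^3 - I*l^3 + 5*l^2 - 7*I*l^2 - 5*l - I*l + 5 - 75*I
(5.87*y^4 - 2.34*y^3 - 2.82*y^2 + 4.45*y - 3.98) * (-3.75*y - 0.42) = -22.0125*y^5 + 6.3096*y^4 + 11.5578*y^3 - 15.5031*y^2 + 13.056*y + 1.6716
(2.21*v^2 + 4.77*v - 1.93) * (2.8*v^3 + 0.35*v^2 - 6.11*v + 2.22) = 6.188*v^5 + 14.1295*v^4 - 17.2376*v^3 - 24.914*v^2 + 22.3817*v - 4.2846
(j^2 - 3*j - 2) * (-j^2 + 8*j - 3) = -j^4 + 11*j^3 - 25*j^2 - 7*j + 6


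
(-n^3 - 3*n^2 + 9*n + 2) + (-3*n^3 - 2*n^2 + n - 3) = -4*n^3 - 5*n^2 + 10*n - 1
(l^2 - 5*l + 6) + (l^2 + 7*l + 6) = 2*l^2 + 2*l + 12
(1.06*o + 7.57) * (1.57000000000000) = 1.6642*o + 11.8849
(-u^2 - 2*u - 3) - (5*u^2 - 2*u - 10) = 7 - 6*u^2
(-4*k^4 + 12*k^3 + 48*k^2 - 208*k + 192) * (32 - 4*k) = 16*k^5 - 176*k^4 + 192*k^3 + 2368*k^2 - 7424*k + 6144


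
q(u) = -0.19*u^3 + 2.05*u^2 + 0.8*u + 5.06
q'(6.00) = 4.88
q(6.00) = 42.62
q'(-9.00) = -82.27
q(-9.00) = 302.42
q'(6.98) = 1.65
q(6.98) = 45.91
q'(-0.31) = -0.53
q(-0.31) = 5.01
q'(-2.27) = -11.44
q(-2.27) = 16.03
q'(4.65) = 7.54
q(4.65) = 34.00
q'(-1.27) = -5.33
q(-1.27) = 7.74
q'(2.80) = 7.81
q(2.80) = 19.20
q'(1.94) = 6.61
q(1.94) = 12.94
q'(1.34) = 5.27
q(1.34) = 9.36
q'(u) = -0.57*u^2 + 4.1*u + 0.8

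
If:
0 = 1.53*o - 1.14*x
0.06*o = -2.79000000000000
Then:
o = -46.50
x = -62.41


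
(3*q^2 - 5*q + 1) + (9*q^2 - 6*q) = 12*q^2 - 11*q + 1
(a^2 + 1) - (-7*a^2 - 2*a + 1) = 8*a^2 + 2*a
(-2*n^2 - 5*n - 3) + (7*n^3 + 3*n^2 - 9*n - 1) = 7*n^3 + n^2 - 14*n - 4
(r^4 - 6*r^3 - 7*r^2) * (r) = r^5 - 6*r^4 - 7*r^3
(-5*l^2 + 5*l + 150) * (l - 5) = -5*l^3 + 30*l^2 + 125*l - 750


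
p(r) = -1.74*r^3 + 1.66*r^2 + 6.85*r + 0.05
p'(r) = -5.22*r^2 + 3.32*r + 6.85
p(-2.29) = 13.96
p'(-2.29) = -28.13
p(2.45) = 1.21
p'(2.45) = -16.35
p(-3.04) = 43.45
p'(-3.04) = -51.48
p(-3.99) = 109.67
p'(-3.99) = -89.50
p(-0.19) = -1.18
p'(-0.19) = 6.03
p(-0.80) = -3.48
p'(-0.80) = 0.85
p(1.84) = 7.43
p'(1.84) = -4.71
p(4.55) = -98.32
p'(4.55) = -86.11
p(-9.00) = 1341.32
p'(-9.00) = -445.85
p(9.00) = -1072.30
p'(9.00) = -386.09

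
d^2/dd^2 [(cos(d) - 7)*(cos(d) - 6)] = 13*cos(d) - 2*cos(2*d)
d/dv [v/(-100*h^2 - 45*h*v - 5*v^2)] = (-20*h^2 - 9*h*v - v^2 + v*(9*h + 2*v))/(5*(20*h^2 + 9*h*v + v^2)^2)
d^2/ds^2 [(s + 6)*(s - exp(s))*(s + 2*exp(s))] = s^2*exp(s) - 8*s*exp(2*s) + 10*s*exp(s) + 6*s - 56*exp(2*s) + 14*exp(s) + 12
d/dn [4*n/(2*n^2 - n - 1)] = 4*(2*n^2 - n*(4*n - 1) - n - 1)/(-2*n^2 + n + 1)^2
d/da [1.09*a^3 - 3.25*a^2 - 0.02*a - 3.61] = 3.27*a^2 - 6.5*a - 0.02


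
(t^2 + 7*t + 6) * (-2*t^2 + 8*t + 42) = -2*t^4 - 6*t^3 + 86*t^2 + 342*t + 252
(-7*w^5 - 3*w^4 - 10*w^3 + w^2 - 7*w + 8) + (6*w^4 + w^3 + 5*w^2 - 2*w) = -7*w^5 + 3*w^4 - 9*w^3 + 6*w^2 - 9*w + 8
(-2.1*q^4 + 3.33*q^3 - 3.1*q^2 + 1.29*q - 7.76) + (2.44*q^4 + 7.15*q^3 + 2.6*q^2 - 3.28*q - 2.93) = 0.34*q^4 + 10.48*q^3 - 0.5*q^2 - 1.99*q - 10.69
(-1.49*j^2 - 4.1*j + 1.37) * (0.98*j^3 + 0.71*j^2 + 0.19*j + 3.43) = -1.4602*j^5 - 5.0759*j^4 - 1.8515*j^3 - 4.917*j^2 - 13.8027*j + 4.6991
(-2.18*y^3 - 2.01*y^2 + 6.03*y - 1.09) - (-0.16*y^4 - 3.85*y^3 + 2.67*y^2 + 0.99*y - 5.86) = 0.16*y^4 + 1.67*y^3 - 4.68*y^2 + 5.04*y + 4.77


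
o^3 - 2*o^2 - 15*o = o*(o - 5)*(o + 3)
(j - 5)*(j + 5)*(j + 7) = j^3 + 7*j^2 - 25*j - 175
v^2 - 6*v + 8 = (v - 4)*(v - 2)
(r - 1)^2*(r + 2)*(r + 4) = r^4 + 4*r^3 - 3*r^2 - 10*r + 8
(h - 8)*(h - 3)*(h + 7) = h^3 - 4*h^2 - 53*h + 168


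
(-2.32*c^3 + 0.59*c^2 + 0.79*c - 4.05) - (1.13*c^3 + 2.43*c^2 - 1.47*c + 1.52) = -3.45*c^3 - 1.84*c^2 + 2.26*c - 5.57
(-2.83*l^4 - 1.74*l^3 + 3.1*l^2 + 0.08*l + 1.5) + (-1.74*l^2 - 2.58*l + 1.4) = -2.83*l^4 - 1.74*l^3 + 1.36*l^2 - 2.5*l + 2.9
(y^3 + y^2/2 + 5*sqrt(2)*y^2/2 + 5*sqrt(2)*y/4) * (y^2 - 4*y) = y^5 - 7*y^4/2 + 5*sqrt(2)*y^4/2 - 35*sqrt(2)*y^3/4 - 2*y^3 - 5*sqrt(2)*y^2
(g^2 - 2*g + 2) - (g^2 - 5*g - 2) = 3*g + 4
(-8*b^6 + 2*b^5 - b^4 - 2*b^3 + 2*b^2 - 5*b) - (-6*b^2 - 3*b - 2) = -8*b^6 + 2*b^5 - b^4 - 2*b^3 + 8*b^2 - 2*b + 2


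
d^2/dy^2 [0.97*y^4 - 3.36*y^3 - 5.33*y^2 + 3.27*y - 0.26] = 11.64*y^2 - 20.16*y - 10.66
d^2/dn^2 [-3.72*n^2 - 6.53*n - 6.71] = -7.44000000000000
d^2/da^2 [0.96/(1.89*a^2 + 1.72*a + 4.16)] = (-6.858432*a^2 - 6.241536*a + 0.96*(3.78*a + 1.72)*(7.56*a + 3.44) - 15.095808)/(1.89*a^2 + 1.72*a + 4.16)^3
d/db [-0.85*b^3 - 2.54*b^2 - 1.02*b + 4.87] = -2.55*b^2 - 5.08*b - 1.02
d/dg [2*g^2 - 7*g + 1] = 4*g - 7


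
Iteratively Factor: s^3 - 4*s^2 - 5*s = (s - 5)*(s^2 + s) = s*(s - 5)*(s + 1)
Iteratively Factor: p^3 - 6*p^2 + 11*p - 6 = (p - 1)*(p^2 - 5*p + 6) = (p - 2)*(p - 1)*(p - 3)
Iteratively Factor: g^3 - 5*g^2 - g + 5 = (g - 5)*(g^2 - 1) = (g - 5)*(g + 1)*(g - 1)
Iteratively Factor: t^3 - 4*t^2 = (t)*(t^2 - 4*t) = t*(t - 4)*(t)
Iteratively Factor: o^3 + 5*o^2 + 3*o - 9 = (o + 3)*(o^2 + 2*o - 3) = (o + 3)^2*(o - 1)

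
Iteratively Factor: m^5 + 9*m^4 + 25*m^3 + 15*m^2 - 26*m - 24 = (m - 1)*(m^4 + 10*m^3 + 35*m^2 + 50*m + 24) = (m - 1)*(m + 1)*(m^3 + 9*m^2 + 26*m + 24) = (m - 1)*(m + 1)*(m + 2)*(m^2 + 7*m + 12) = (m - 1)*(m + 1)*(m + 2)*(m + 4)*(m + 3)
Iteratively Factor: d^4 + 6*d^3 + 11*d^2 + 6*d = (d + 1)*(d^3 + 5*d^2 + 6*d) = (d + 1)*(d + 2)*(d^2 + 3*d) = d*(d + 1)*(d + 2)*(d + 3)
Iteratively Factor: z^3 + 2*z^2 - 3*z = (z - 1)*(z^2 + 3*z) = z*(z - 1)*(z + 3)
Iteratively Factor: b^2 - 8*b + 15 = (b - 5)*(b - 3)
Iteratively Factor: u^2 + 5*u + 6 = (u + 3)*(u + 2)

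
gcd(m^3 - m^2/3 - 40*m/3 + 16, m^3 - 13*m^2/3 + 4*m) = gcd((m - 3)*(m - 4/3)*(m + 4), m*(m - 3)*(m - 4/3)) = m^2 - 13*m/3 + 4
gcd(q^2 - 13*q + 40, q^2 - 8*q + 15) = q - 5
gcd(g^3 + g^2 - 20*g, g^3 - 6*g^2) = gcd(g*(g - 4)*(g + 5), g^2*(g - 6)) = g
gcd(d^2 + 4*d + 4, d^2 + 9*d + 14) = d + 2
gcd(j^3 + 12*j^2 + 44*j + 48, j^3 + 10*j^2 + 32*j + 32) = j^2 + 6*j + 8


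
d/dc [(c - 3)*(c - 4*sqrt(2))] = 2*c - 4*sqrt(2) - 3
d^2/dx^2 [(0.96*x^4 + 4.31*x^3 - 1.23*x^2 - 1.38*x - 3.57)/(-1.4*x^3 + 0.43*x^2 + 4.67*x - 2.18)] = (7.105427357601e-15*x^8 - 13.275608*x^6 - 146.831016*x^5 + 164.86188*x^4 - 113.025492*x^3 + 28.816158*x^2 - 137.49573*x + 202.197942)/(2.744*x^9 - 2.5284*x^8 - 26.68302*x^7 + 29.606933*x^6 + 81.132771*x^5 - 112.441275*x^4 - 55.621535*x^3 + 136.49961*x^2 - 66.581124*x + 10.360232)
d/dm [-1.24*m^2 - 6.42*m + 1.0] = -2.48*m - 6.42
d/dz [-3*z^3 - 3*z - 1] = -9*z^2 - 3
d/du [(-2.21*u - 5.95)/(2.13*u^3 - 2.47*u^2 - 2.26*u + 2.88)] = (9.4146*u^3 + 32.5618*u^2 - 29.393*u - 19.8118)/(4.5369*u^6 - 10.5222*u^5 - 3.5267*u^4 + 23.4332*u^3 - 9.1196*u^2 - 13.0176*u + 8.2944)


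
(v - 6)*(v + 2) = v^2 - 4*v - 12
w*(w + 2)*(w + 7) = w^3 + 9*w^2 + 14*w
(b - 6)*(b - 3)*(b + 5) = b^3 - 4*b^2 - 27*b + 90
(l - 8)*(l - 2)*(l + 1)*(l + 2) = l^4 - 7*l^3 - 12*l^2 + 28*l + 32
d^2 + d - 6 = (d - 2)*(d + 3)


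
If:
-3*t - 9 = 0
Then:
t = -3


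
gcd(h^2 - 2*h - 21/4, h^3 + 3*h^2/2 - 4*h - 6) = h + 3/2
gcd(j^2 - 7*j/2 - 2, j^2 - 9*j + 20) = j - 4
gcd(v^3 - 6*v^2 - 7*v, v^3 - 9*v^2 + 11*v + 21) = v^2 - 6*v - 7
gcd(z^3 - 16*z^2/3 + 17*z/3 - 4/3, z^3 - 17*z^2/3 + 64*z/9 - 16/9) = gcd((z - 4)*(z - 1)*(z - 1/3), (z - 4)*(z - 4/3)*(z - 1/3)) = z^2 - 13*z/3 + 4/3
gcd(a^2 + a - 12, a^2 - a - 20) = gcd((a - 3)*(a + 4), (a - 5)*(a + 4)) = a + 4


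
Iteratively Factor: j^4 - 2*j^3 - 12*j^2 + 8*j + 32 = (j + 2)*(j^3 - 4*j^2 - 4*j + 16) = (j - 2)*(j + 2)*(j^2 - 2*j - 8) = (j - 4)*(j - 2)*(j + 2)*(j + 2)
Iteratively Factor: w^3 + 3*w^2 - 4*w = (w + 4)*(w^2 - w) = (w - 1)*(w + 4)*(w)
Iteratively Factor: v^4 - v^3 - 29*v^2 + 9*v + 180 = (v + 3)*(v^3 - 4*v^2 - 17*v + 60) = (v + 3)*(v + 4)*(v^2 - 8*v + 15) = (v - 5)*(v + 3)*(v + 4)*(v - 3)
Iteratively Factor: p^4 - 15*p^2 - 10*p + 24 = (p + 3)*(p^3 - 3*p^2 - 6*p + 8) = (p - 1)*(p + 3)*(p^2 - 2*p - 8) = (p - 4)*(p - 1)*(p + 3)*(p + 2)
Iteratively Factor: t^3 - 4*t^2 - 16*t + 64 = (t - 4)*(t^2 - 16) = (t - 4)*(t + 4)*(t - 4)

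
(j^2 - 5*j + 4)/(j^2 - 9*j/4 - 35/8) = 8*(-j^2 + 5*j - 4)/(-8*j^2 + 18*j + 35)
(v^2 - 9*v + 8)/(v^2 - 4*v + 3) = (v - 8)/(v - 3)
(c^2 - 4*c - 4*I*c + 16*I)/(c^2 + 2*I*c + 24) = (c - 4)/(c + 6*I)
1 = 1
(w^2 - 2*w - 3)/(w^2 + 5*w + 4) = (w - 3)/(w + 4)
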